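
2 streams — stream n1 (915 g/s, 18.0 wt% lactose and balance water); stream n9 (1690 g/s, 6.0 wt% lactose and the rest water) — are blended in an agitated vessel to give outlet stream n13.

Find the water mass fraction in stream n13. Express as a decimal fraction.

Total flow out = 915 + 1690 = 2605 g/s.
water in = 915×0.820 + 1690×0.940 = 2338.9 g/s.
water mass fraction in n13 = 2338.9/2605 = 0.898.

0.898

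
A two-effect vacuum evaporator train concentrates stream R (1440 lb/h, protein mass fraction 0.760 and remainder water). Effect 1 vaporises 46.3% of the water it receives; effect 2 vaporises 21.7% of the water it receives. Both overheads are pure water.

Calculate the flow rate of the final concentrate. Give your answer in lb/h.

1240 lb/h

water in feed = 1440×0.240 = 345.6 lb/h.
After stage 1: water left = (1−0.463)×345.6 = 185.59; stream total = 1280 lb/h.
After stage 2: water left = (1−0.217)×185.59 = 145.31; final concentrate = 1239.7 lb/h.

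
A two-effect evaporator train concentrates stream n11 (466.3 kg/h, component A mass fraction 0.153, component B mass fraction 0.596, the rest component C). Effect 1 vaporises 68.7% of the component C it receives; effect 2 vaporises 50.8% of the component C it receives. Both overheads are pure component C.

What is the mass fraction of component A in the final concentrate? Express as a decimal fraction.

0.194

component C in feed = 466.3×0.251 = 117.04 kg/h.
After stage 1: component C left = (1−0.687)×117.04 = 36.634; stream total = 385.89 kg/h.
After stage 2: component C left = (1−0.508)×36.634 = 18.024; final concentrate = 367.28 kg/h.
component A fraction = 71.344/367.28 = 0.194.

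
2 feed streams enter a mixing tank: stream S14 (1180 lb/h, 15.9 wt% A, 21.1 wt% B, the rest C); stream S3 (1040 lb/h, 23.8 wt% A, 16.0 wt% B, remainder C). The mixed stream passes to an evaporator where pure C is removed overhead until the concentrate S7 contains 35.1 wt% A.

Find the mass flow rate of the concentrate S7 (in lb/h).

A entering = 1180×0.159 + 1040×0.238 = 435.14 lb/h.
All A reports to S7, so S7 = 435.14/0.351 = 1239.7 lb/h.

1240 lb/h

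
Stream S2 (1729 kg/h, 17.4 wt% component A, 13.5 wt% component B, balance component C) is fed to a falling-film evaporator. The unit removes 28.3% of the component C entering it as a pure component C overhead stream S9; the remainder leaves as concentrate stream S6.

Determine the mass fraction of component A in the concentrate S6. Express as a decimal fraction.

0.216

component A is not removed: 1729×0.174 = 300.85 kg/h of component A enters S6.
component C entering = 1729×0.691 = 1194.7 kg/h; overhead removed = 0.283×1194.7 = 338.11 kg/h.
Concentrate = 1729 − 338.11 = 1390.9 kg/h.
Mass fraction = 300.85/1390.9 = 0.216.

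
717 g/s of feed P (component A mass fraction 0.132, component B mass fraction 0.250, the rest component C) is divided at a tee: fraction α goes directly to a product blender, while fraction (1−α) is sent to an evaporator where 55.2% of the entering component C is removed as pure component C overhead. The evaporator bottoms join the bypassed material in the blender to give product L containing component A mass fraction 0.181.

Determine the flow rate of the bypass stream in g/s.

148 g/s

All 717×0.132 = 94.644 g/s of component A reaches L, so L = 94.644/0.181 = 522.9 g/s and vapour = 194.1 g/s.
The evaporator receives (1−α)·717 of feed at 0.618 component C and removes 0.552 of that component C:
0.552×0.618×(1−α)×717 = 194.1
(1−α) = 194.1/244.59 = 0.7936;  α = 0.2064.
Bypass flow = 0.2064×717 = 148 g/s.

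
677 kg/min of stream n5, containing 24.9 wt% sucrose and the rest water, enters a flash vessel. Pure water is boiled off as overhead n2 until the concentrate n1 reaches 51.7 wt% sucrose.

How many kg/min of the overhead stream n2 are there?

sucrose is conserved: 677×0.249 = 168.57 kg/min all reports to the concentrate.
Concentrate = 168.57/(target fraction) = 326.06 kg/min.
Overhead = 677 − 326.06 = 350.94 kg/min.

350.9 kg/min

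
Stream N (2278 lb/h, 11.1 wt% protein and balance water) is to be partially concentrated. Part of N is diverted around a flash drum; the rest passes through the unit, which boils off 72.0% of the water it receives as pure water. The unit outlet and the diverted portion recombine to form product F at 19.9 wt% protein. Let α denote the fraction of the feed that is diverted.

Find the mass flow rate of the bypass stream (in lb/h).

All 2278×0.111 = 252.86 lb/h of protein reaches F, so F = 252.86/0.199 = 1270.6 lb/h and vapour = 1007.4 lb/h.
The evaporator receives (1−α)·2278 of feed at 0.889 water and removes 0.720 of that water:
0.720×0.889×(1−α)×2278 = 1007.4
(1−α) = 1007.4/1458.1 = 0.6909;  α = 0.3091.
Bypass flow = 0.3091×2278 = 704.2 lb/h.

704.2 lb/h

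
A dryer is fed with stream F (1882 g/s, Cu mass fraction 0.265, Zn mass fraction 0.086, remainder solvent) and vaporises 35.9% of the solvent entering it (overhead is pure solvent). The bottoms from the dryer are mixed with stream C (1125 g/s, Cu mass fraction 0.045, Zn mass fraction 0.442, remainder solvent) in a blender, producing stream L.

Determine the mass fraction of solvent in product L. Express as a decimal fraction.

0.530

Vapour removed = 0.359×0.649×1882 = 438.49 g/s; concentrate = 1443.5 g/s.
solvent reaching the mixer = 782.93 (from concentrate) + 1125×0.513 = 1360.1 g/s.
Product flow = 1443.5 + 1125 = 2568.5 g/s; solvent fraction = 0.530.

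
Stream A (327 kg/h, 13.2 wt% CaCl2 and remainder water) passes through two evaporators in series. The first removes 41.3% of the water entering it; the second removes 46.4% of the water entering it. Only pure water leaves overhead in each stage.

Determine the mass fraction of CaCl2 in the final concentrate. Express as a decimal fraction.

water in feed = 327×0.868 = 283.84 kg/h.
After stage 1: water left = (1−0.413)×283.84 = 166.61; stream total = 209.78 kg/h.
After stage 2: water left = (1−0.464)×166.61 = 89.304; final concentrate = 132.47 kg/h.
CaCl2 fraction = 43.164/132.47 = 0.3258.

0.3258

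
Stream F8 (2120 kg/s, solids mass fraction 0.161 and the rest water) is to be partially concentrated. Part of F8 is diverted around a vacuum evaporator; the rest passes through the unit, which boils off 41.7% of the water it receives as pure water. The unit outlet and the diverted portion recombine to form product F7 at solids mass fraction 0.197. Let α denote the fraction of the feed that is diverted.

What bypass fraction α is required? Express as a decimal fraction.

All 2120×0.161 = 341.32 kg/s of solids reaches F7, so F7 = 341.32/0.197 = 1732.6 kg/s and vapour = 387.41 kg/s.
The evaporator receives (1−α)·2120 of feed at 0.839 water and removes 0.417 of that water:
0.417×0.839×(1−α)×2120 = 387.41
(1−α) = 387.41/741.71 = 0.5223;  α = 0.4777.

0.478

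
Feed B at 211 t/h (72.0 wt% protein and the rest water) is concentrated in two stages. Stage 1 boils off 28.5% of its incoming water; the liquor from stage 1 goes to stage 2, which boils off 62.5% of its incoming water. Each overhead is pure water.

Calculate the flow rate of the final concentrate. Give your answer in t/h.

167.8 t/h

water in feed = 211×0.280 = 59.08 t/h.
After stage 1: water left = (1−0.285)×59.08 = 42.242; stream total = 194.16 t/h.
After stage 2: water left = (1−0.625)×42.242 = 15.841; final concentrate = 167.76 t/h.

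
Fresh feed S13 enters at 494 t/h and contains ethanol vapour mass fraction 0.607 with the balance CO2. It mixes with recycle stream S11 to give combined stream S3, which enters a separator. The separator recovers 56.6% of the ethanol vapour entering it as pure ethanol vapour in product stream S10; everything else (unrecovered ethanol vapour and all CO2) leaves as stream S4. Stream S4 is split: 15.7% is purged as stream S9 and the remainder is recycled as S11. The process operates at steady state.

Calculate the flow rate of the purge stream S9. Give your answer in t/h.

CO2 enters only via S13 and leaves only via the purge: 494×0.393 = 0.157×(CO2 in S4), and the separator passes all CO2, so CO2 in S3 = CO2 in S4 = 1236.6 t/h.
ethanol vapour in S3: m_A = 494×0.607 + (1−0.157)·(1−0.566)·m_A, so m_A = 299.86/0.6341 = 472.86 t/h.
S4 = (1−0.566)×472.86 + 1236.6 = 1441.8 t/h.
Purge S9 = 0.157×1441.8 = 226.36 t/h.

226.4 t/h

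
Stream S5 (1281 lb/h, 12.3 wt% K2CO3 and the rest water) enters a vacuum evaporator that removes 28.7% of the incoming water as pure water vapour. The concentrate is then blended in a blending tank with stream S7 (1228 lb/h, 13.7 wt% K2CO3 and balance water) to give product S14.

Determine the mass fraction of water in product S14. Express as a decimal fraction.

Vapour removed = 0.287×0.877×1281 = 322.43 lb/h; concentrate = 958.57 lb/h.
water reaching the mixer = 801.01 (from concentrate) + 1228×0.863 = 1860.8 lb/h.
Product flow = 958.57 + 1228 = 2186.6 lb/h; water fraction = 0.851.

0.851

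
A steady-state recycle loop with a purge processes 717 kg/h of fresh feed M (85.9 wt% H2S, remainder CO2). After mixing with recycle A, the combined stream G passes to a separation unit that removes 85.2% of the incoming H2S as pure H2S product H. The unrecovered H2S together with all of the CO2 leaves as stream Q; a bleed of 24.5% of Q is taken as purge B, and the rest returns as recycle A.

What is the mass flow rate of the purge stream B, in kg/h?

126.2 kg/h

CO2 enters only via M and leaves only via the purge: 717×0.141 = 0.245×(CO2 in Q), and the separation unit passes all CO2, so CO2 in G = CO2 in Q = 412.64 kg/h.
H2S in G: m_A = 717×0.859 + (1−0.245)·(1−0.852)·m_A, so m_A = 615.9/0.8883 = 693.38 kg/h.
Q = (1−0.852)×693.38 + 412.64 = 515.26 kg/h.
Purge B = 0.245×515.26 = 126.24 kg/h.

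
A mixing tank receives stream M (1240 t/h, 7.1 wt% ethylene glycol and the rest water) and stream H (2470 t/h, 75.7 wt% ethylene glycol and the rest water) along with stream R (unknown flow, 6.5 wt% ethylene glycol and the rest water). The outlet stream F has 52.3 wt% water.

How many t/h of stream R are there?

456.7 t/h

Let R be the unknown flow. Total out = 3710 + R.
water balance: 1752.2 + 0.935·R = 0.523·(3710 + R)
(0.935 − 0.523)·R = 0.523×3710 − 1752.2 = 188.16
R = 188.16 / 0.412 = 456.7 t/h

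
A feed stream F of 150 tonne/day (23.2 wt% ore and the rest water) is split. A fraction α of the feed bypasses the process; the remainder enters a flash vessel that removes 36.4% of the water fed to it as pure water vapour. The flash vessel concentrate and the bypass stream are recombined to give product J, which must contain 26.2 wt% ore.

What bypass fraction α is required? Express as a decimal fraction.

0.590

All 150×0.232 = 34.8 tonne/day of ore reaches J, so J = 34.8/0.262 = 132.82 tonne/day and vapour = 17.176 tonne/day.
The evaporator receives (1−α)·150 of feed at 0.768 water and removes 0.364 of that water:
0.364×0.768×(1−α)×150 = 17.176
(1−α) = 17.176/41.933 = 0.4096;  α = 0.5904.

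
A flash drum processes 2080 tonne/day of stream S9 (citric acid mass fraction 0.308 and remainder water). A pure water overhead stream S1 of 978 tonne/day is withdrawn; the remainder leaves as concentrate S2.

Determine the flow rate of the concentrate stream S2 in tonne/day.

Concentrate = 2080 − 978 = 1102 tonne/day.

1102 tonne/day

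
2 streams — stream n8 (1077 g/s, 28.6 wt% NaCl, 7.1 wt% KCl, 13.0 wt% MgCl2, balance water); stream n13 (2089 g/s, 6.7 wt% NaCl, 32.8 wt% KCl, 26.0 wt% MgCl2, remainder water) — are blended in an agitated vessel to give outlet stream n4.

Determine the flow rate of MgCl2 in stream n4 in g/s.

683.1 g/s

MgCl2 out = MgCl2 in = 1077×0.130 + 2089×0.260 = 683.15 g/s.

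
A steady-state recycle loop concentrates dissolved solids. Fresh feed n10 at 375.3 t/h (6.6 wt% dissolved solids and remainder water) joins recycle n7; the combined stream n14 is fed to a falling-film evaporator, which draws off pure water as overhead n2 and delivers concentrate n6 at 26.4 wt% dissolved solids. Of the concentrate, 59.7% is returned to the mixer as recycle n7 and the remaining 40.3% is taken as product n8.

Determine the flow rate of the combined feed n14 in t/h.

514.3 t/h

Overall dissolved solids balance (none leaves overhead): dissolved solids in fresh feed = dissolved solids in product, i.e. 375.3×0.066 = (1−0.597)·n6·0.264.
n6 = 24.77/(0.264×0.403) = 232.82 t/h.
Recycle n7 = 0.597×232.82 = 138.99 t/h.
Combined feed n14 = 375.3 + 138.99 = 514.29 t/h.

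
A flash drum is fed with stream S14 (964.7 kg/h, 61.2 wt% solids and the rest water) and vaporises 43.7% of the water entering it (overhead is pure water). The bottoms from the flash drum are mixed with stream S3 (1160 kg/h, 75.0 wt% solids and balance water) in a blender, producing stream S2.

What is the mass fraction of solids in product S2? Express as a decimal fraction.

Vapour removed = 0.437×0.388×964.7 = 163.57 kg/h; concentrate = 801.13 kg/h.
solids reaching the mixer = 590.4 (from concentrate) + 1160×0.750 = 1460.4 kg/h.
Product flow = 801.13 + 1160 = 1961.1 kg/h; solids fraction = 0.745.

0.745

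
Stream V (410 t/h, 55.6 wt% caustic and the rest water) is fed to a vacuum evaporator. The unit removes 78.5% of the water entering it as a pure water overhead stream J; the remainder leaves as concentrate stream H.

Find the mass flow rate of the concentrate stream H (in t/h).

water entering = 410×0.444 = 182.04 t/h; overhead removed = 0.785×182.04 = 142.9 t/h.
Concentrate = 410 − 142.9 = 267.1 t/h.

267.1 t/h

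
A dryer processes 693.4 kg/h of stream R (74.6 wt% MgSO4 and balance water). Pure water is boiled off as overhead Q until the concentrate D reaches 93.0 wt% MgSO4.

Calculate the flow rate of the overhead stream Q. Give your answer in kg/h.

MgSO4 is conserved: 693.4×0.746 = 517.28 kg/h all reports to the concentrate.
Concentrate = 517.28/(target fraction) = 556.21 kg/h.
Overhead = 693.4 − 556.21 = 137.19 kg/h.

137.2 kg/h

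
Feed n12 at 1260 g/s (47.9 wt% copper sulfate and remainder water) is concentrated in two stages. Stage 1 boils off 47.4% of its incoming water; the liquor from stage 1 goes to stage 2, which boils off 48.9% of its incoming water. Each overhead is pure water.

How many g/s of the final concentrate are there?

780 g/s

water in feed = 1260×0.521 = 656.46 g/s.
After stage 1: water left = (1−0.474)×656.46 = 345.3; stream total = 948.84 g/s.
After stage 2: water left = (1−0.489)×345.3 = 176.45; final concentrate = 779.99 g/s.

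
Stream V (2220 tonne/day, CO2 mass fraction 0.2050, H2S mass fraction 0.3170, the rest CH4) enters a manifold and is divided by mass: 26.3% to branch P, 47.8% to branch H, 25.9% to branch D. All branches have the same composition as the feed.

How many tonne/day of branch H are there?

1061 tonne/day

Branch H flow = 0.478×2220 = 1061.2 tonne/day.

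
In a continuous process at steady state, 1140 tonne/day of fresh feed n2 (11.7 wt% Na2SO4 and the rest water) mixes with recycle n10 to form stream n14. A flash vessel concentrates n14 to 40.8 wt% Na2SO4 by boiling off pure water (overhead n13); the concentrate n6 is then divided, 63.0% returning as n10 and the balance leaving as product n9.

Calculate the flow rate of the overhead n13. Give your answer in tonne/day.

Overall Na2SO4 balance (none leaves overhead): Na2SO4 in fresh feed = Na2SO4 in product, i.e. 1140×0.117 = (1−0.630)·n6·0.408.
n6 = 133.38/(0.408×0.370) = 883.55 tonne/day.
Recycle n10 = 0.630×883.55 = 556.63 tonne/day.
Combined feed n14 = 1140 + 556.63 = 1696.6 tonne/day.
Overhead n13 = n14 − n6 = 1696.6 − 883.55 = 813.09 tonne/day.

813.1 tonne/day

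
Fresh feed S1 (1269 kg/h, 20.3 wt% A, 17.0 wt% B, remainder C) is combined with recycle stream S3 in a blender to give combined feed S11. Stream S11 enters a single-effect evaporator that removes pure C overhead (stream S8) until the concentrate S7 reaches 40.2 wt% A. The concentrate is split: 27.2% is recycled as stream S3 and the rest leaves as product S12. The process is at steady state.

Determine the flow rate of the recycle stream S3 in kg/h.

239.4 kg/h

Overall A balance (none leaves overhead): A in fresh feed = A in product, i.e. 1269×0.203 = (1−0.272)·S7·0.402.
S7 = 257.61/(0.402×0.728) = 880.24 kg/h.
Recycle S3 = 0.272×880.24 = 239.42 kg/h.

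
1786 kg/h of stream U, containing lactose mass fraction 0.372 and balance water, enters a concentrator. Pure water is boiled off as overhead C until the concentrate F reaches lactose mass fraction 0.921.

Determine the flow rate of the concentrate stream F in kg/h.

721.4 kg/h

lactose is conserved: 1786×0.372 = 664.39 kg/h all reports to the concentrate.
Concentrate = 664.39/(target fraction) = 721.38 kg/h.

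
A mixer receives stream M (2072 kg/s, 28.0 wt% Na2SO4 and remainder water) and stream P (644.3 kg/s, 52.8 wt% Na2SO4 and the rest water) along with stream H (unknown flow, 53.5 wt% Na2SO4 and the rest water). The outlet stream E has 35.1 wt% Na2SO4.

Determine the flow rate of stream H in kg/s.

179.7 kg/s

Let H be the unknown flow. Total out = 2716.3 + H.
Na2SO4 balance: 920.35 + 0.535·H = 0.351·(2716.3 + H)
(0.535 − 0.351)·H = 0.351×2716.3 − 920.35 = 33.071
H = 33.071 / 0.184 = 179.73 kg/s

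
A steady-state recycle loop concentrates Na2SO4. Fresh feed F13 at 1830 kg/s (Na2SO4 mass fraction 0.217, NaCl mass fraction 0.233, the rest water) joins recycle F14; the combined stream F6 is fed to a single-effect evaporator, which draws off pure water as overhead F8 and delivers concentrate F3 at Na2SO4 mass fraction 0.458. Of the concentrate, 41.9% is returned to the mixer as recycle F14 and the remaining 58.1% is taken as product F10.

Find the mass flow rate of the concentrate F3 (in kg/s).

Overall Na2SO4 balance (none leaves overhead): Na2SO4 in fresh feed = Na2SO4 in product, i.e. 1830×0.217 = (1−0.419)·F3·0.458.
F3 = 397.11/(0.458×0.581) = 1492.3 kg/s.

1492 kg/s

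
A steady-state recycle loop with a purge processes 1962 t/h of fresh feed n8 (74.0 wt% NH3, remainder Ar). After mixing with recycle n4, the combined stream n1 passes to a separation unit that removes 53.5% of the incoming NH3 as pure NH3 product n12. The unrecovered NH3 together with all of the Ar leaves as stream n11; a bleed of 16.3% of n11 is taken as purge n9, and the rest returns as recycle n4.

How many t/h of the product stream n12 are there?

NH3 in n1: m_A = 1962×0.740 + (1−0.163)·(1−0.535)·m_A, so m_A = 1451.9/0.6108 = 2377 t/h.
Product n12 = 0.535×2377 = 1271.7 t/h.

1272 t/h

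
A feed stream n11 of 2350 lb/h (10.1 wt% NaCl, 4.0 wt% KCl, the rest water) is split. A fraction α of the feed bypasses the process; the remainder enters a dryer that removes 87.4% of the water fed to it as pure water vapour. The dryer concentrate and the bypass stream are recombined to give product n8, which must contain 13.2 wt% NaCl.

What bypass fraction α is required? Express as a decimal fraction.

0.687

All 2350×0.101 = 237.35 lb/h of NaCl reaches n8, so n8 = 237.35/0.132 = 1798.1 lb/h and vapour = 551.89 lb/h.
The evaporator receives (1−α)·2350 of feed at 0.859 water and removes 0.874 of that water:
0.874×0.859×(1−α)×2350 = 551.89
(1−α) = 551.89/1764.3 = 0.3128;  α = 0.6872.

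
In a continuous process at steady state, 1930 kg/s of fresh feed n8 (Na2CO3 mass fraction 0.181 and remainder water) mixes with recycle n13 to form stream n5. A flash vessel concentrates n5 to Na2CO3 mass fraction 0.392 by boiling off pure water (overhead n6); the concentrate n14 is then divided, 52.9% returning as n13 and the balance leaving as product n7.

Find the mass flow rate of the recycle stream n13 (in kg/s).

Overall Na2CO3 balance (none leaves overhead): Na2CO3 in fresh feed = Na2CO3 in product, i.e. 1930×0.181 = (1−0.529)·n14·0.392.
n14 = 349.33/(0.392×0.471) = 1892 kg/s.
Recycle n13 = 0.529×1892 = 1000.9 kg/s.

1001 kg/s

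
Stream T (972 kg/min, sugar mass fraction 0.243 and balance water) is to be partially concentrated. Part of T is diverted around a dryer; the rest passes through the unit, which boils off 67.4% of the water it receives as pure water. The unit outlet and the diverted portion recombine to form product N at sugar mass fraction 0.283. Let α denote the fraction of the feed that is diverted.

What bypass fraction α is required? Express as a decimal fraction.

0.723

All 972×0.243 = 236.2 kg/min of sugar reaches N, so N = 236.2/0.283 = 834.61 kg/min and vapour = 137.39 kg/min.
The evaporator receives (1−α)·972 of feed at 0.757 water and removes 0.674 of that water:
0.674×0.757×(1−α)×972 = 137.39
(1−α) = 137.39/495.93 = 0.2770;  α = 0.7230.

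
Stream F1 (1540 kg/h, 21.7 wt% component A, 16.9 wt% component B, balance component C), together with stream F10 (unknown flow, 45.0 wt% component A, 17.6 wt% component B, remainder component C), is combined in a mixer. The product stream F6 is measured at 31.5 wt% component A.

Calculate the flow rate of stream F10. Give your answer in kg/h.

Let F10 be the unknown flow. Total out = 1540 + F10.
component A balance: 334.18 + 0.450·F10 = 0.315·(1540 + F10)
(0.450 − 0.315)·F10 = 0.315×1540 − 334.18 = 150.92
F10 = 150.92 / 0.135 = 1117.9 kg/h

1118 kg/h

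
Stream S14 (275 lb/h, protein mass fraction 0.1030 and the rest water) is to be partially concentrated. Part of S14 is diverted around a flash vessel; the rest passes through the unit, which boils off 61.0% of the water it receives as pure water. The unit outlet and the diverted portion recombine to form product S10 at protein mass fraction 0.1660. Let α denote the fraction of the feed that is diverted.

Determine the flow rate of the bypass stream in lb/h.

All 275×0.103 = 28.325 lb/h of protein reaches S10, so S10 = 28.325/0.166 = 170.63 lb/h and vapour = 104.37 lb/h.
The evaporator receives (1−α)·275 of feed at 0.897 water and removes 0.610 of that water:
0.610×0.897×(1−α)×275 = 104.37
(1−α) = 104.37/150.47 = 0.6936;  α = 0.3064.
Bypass flow = 0.3064×275 = 84.26 lb/h.

84.26 lb/h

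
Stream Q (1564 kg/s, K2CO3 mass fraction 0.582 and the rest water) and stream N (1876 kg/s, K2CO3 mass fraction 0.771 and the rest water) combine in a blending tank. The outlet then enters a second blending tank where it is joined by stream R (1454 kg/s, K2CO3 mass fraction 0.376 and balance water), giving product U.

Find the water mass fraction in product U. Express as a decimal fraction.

Overall, product flow = 4894 kg/s.
water in = 1564×0.418 + 1876×0.229 + 1454×0.624 = 1990.7 kg/s.
water fraction in U = 0.407.

0.407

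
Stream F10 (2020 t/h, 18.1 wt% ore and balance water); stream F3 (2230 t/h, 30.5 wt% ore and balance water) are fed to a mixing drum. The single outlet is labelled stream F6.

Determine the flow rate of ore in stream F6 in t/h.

ore out = ore in = 2020×0.181 + 2230×0.305 = 1045.8 t/h.

1046 t/h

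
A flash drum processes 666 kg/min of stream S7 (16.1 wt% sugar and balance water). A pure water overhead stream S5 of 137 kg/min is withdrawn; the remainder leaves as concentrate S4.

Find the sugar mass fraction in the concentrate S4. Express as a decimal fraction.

sugar is not removed: 666×0.161 = 107.23 kg/min of sugar enters S4.
Concentrate = 666 − 137 = 529 kg/min.
Mass fraction = 107.23/529 = 0.203.

0.203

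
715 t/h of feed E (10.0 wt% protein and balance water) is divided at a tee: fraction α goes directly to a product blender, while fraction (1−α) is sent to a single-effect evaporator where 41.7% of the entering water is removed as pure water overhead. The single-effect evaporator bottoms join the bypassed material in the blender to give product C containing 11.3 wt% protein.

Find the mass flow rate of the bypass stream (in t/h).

All 715×0.100 = 71.5 t/h of protein reaches C, so C = 71.5/0.113 = 632.74 t/h and vapour = 82.257 t/h.
The evaporator receives (1−α)·715 of feed at 0.900 water and removes 0.417 of that water:
0.417×0.900×(1−α)×715 = 82.257
(1−α) = 82.257/268.34 = 0.3065;  α = 0.6935.
Bypass flow = 0.6935×715 = 495.82 t/h.

495.8 t/h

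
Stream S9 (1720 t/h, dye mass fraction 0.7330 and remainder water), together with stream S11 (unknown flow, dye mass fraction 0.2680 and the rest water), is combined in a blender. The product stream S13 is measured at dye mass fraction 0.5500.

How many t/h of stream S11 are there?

Let S11 be the unknown flow. Total out = 1720 + S11.
dye balance: 1260.8 + 0.268·S11 = 0.550·(1720 + S11)
(0.268 − 0.550)·S11 = 0.550×1720 − 1260.8 = -314.76
S11 = -314.76 / -0.282 = 1116.2 t/h

1116 t/h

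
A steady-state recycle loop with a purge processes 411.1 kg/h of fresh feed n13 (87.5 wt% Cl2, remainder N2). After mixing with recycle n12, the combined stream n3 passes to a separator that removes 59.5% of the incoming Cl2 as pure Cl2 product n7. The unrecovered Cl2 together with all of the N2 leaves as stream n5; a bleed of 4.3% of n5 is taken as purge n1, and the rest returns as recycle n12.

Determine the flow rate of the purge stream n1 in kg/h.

61.62 kg/h

N2 enters only via n13 and leaves only via the purge: 411.1×0.125 = 0.043×(N2 in n5), and the separator passes all N2, so N2 in n3 = N2 in n5 = 1195.1 kg/h.
Cl2 in n3: m_A = 411.1×0.875 + (1−0.043)·(1−0.595)·m_A, so m_A = 359.71/0.6124 = 587.37 kg/h.
n5 = (1−0.595)×587.37 + 1195.1 = 1432.9 kg/h.
Purge n1 = 0.043×1432.9 = 61.617 kg/h.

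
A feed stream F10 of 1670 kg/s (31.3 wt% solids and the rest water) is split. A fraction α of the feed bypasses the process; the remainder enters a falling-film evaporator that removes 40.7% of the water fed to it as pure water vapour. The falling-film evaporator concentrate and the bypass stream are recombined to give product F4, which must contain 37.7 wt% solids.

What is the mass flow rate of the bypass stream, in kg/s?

656.1 kg/s

All 1670×0.313 = 522.71 kg/s of solids reaches F4, so F4 = 522.71/0.377 = 1386.5 kg/s and vapour = 283.5 kg/s.
The evaporator receives (1−α)·1670 of feed at 0.687 water and removes 0.407 of that water:
0.407×0.687×(1−α)×1670 = 283.5
(1−α) = 283.5/466.95 = 0.6071;  α = 0.3929.
Bypass flow = 0.3929×1670 = 656.08 kg/s.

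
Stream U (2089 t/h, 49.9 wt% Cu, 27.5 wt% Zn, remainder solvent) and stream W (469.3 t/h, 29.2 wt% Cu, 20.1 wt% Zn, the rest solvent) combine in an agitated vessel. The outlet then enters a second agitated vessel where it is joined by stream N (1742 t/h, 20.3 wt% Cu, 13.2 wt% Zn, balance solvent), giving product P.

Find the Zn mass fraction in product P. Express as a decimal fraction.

0.209

Overall, product flow = 4300.3 t/h.
Zn in = 2089×0.275 + 469.3×0.201 + 1742×0.132 = 898.75 t/h.
Zn fraction in P = 0.209.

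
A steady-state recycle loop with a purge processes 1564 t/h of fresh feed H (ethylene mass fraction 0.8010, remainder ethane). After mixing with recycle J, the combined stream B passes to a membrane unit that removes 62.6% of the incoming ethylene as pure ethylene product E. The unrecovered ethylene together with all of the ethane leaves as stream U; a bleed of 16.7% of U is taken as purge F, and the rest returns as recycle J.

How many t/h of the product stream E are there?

1139 t/h

ethylene in B: m_A = 1564×0.801 + (1−0.167)·(1−0.626)·m_A, so m_A = 1252.8/0.6885 = 1819.7 t/h.
Product E = 0.626×1819.7 = 1139.1 t/h.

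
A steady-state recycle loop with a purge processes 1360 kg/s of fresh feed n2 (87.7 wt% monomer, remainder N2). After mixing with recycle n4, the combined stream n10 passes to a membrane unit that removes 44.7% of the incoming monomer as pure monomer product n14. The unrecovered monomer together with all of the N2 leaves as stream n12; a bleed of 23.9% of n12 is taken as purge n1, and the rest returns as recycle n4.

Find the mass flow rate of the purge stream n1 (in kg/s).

N2 enters only via n2 and leaves only via the purge: 1360×0.123 = 0.239×(N2 in n12), and the membrane unit passes all N2, so N2 in n10 = N2 in n12 = 699.92 kg/s.
monomer in n10: m_A = 1360×0.877 + (1−0.239)·(1−0.447)·m_A, so m_A = 1192.7/0.5792 = 2059.4 kg/s.
n12 = (1−0.447)×2059.4 + 699.92 = 1838.7 kg/s.
Purge n1 = 0.239×1838.7 = 439.46 kg/s.

439.5 kg/s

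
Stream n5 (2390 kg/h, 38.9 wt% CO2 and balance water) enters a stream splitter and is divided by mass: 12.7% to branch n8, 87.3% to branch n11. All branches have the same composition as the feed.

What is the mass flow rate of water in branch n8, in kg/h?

185.5 kg/h

Branch n8 total = 0.127×2390 = 303.53 kg/h.
water in n8 = 0.611×303.53 = 185.46 kg/h.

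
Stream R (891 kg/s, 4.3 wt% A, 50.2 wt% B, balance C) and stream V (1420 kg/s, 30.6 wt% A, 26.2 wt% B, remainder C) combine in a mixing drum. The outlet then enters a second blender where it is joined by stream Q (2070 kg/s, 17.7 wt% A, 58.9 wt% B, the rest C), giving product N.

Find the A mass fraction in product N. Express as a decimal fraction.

0.192

Overall, product flow = 4381 kg/s.
A in = 891×0.043 + 1420×0.306 + 2070×0.177 = 839.22 kg/s.
A fraction in N = 0.192.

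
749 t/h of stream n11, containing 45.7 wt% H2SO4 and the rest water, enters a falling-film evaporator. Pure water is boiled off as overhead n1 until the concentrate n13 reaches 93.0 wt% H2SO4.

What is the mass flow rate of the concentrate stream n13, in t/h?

H2SO4 is conserved: 749×0.457 = 342.29 t/h all reports to the concentrate.
Concentrate = 342.29/(target fraction) = 368.06 t/h.

368.1 t/h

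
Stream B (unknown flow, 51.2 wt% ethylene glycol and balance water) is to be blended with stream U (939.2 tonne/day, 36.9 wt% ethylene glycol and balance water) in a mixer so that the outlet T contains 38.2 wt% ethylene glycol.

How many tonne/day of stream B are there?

93.92 tonne/day

Let B be the unknown flow. Total out = 939.2 + B.
ethylene glycol balance: 346.56 + 0.512·B = 0.382·(939.2 + B)
(0.512 − 0.382)·B = 0.382×939.2 − 346.56 = 12.21
B = 12.21 / 0.130 = 93.92 tonne/day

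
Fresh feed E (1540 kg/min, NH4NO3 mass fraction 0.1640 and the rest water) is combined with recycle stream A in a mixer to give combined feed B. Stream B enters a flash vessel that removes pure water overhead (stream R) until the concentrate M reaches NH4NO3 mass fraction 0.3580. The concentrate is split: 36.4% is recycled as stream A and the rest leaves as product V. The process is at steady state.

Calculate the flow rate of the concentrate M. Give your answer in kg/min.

1109 kg/min

Overall NH4NO3 balance (none leaves overhead): NH4NO3 in fresh feed = NH4NO3 in product, i.e. 1540×0.164 = (1−0.364)·M·0.358.
M = 252.56/(0.358×0.636) = 1109.2 kg/min.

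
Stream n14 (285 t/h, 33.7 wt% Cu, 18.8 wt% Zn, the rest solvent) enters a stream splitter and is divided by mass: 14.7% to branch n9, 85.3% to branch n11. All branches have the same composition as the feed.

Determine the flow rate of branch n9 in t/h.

Branch n9 flow = 0.147×285 = 41.895 t/h.

41.89 t/h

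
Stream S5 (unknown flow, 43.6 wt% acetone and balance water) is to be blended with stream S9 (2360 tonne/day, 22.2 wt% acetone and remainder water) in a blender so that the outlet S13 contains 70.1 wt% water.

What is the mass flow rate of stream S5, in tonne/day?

Let S5 be the unknown flow. Total out = 2360 + S5.
water balance: 1836.1 + 0.564·S5 = 0.701·(2360 + S5)
(0.564 − 0.701)·S5 = 0.701×2360 − 1836.1 = -181.72
S5 = -181.72 / -0.137 = 1326.4 tonne/day

1326 tonne/day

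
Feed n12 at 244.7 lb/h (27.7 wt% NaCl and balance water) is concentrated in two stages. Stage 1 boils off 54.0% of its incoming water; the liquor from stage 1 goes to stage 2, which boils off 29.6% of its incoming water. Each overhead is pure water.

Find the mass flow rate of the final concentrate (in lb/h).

125.1 lb/h

water in feed = 244.7×0.723 = 176.92 lb/h.
After stage 1: water left = (1−0.540)×176.92 = 81.382; stream total = 149.16 lb/h.
After stage 2: water left = (1−0.296)×81.382 = 57.293; final concentrate = 125.08 lb/h.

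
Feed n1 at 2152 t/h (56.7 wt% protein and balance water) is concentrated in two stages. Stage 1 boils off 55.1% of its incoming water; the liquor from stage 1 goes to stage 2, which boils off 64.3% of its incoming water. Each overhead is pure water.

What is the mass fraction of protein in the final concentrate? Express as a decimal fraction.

0.891

water in feed = 2152×0.433 = 931.82 t/h.
After stage 1: water left = (1−0.551)×931.82 = 418.39; stream total = 1638.6 t/h.
After stage 2: water left = (1−0.643)×418.39 = 149.36; final concentrate = 1369.5 t/h.
protein fraction = 1220.2/1369.5 = 0.891.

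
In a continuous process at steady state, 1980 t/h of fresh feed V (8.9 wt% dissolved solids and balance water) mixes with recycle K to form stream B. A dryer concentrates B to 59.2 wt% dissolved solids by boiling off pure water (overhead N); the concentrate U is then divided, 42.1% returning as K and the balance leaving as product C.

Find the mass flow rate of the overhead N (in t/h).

1682 t/h

Overall dissolved solids balance (none leaves overhead): dissolved solids in fresh feed = dissolved solids in product, i.e. 1980×0.089 = (1−0.421)·U·0.592.
U = 176.22/(0.592×0.579) = 514.11 t/h.
Recycle K = 0.421×514.11 = 216.44 t/h.
Combined feed B = 1980 + 216.44 = 2196.4 t/h.
Overhead N = B − U = 2196.4 − 514.11 = 1682.3 t/h.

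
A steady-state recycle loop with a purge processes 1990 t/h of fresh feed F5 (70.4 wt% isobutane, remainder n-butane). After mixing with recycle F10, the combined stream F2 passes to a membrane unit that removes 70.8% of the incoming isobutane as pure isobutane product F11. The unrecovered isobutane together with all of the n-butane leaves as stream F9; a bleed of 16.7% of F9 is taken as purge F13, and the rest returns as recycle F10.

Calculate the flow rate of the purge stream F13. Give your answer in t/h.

679.3 t/h

n-butane enters only via F5 and leaves only via the purge: 1990×0.296 = 0.167×(n-butane in F9), and the membrane unit passes all n-butane, so n-butane in F2 = n-butane in F9 = 3527.2 t/h.
isobutane in F2: m_A = 1990×0.704 + (1−0.167)·(1−0.708)·m_A, so m_A = 1401/0.7568 = 1851.3 t/h.
F9 = (1−0.708)×1851.3 + 3527.2 = 4067.8 t/h.
Purge F13 = 0.167×4067.8 = 679.31 t/h.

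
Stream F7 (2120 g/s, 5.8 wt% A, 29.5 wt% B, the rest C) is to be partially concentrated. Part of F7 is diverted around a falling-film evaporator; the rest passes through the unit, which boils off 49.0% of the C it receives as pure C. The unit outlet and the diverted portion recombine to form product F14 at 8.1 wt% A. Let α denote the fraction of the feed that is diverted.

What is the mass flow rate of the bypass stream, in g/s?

221.2 g/s

All 2120×0.058 = 122.96 g/s of A reaches F14, so F14 = 122.96/0.081 = 1518 g/s and vapour = 601.98 g/s.
The evaporator receives (1−α)·2120 of feed at 0.647 C and removes 0.490 of that C:
0.490×0.647×(1−α)×2120 = 601.98
(1−α) = 601.98/672.1 = 0.8957;  α = 0.1043.
Bypass flow = 0.1043×2120 = 221.2 g/s.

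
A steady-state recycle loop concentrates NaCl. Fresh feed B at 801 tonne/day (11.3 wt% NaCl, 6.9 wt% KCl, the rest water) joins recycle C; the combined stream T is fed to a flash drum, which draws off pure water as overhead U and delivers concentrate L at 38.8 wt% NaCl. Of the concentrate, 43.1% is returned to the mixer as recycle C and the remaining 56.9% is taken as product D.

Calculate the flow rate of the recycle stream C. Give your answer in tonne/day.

176.7 tonne/day

Overall NaCl balance (none leaves overhead): NaCl in fresh feed = NaCl in product, i.e. 801×0.113 = (1−0.431)·L·0.388.
L = 90.513/(0.388×0.569) = 409.98 tonne/day.
Recycle C = 0.431×409.98 = 176.7 tonne/day.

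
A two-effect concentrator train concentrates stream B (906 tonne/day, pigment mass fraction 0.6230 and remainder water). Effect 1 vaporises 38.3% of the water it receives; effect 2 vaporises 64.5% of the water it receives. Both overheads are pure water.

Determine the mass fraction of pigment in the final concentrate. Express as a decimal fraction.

water in feed = 906×0.377 = 341.56 tonne/day.
After stage 1: water left = (1−0.383)×341.56 = 210.74; stream total = 775.18 tonne/day.
After stage 2: water left = (1−0.645)×210.74 = 74.814; final concentrate = 639.25 tonne/day.
pigment fraction = 564.44/639.25 = 0.8830.

0.8830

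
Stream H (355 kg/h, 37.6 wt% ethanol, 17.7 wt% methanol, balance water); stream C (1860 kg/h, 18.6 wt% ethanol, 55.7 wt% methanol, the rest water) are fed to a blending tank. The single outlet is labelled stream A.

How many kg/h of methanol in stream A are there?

1099 kg/h

methanol out = methanol in = 355×0.177 + 1860×0.557 = 1098.9 kg/h.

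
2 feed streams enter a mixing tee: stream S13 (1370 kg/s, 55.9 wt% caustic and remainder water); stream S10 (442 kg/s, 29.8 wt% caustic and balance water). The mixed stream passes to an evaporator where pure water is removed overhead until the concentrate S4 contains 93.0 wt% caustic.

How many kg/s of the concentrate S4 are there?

965.1 kg/s

caustic entering = 1370×0.559 + 442×0.298 = 897.55 kg/s.
All caustic reports to S4, so S4 = 897.55/0.930 = 965.1 kg/s.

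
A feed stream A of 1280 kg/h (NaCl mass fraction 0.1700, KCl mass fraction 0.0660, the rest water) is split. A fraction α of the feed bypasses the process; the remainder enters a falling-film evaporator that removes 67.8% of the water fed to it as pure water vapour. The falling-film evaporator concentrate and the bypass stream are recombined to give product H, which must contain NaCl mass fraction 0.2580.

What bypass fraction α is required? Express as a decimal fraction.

All 1280×0.170 = 217.6 kg/h of NaCl reaches H, so H = 217.6/0.258 = 843.41 kg/h and vapour = 436.59 kg/h.
The evaporator receives (1−α)·1280 of feed at 0.764 water and removes 0.678 of that water:
0.678×0.764×(1−α)×1280 = 436.59
(1−α) = 436.59/663.03 = 0.6585;  α = 0.3415.

0.342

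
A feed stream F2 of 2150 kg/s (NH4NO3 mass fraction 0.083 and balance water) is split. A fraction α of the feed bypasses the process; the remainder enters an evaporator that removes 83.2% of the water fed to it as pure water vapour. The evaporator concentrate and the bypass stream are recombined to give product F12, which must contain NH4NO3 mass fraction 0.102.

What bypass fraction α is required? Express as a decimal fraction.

0.756

All 2150×0.083 = 178.45 kg/s of NH4NO3 reaches F12, so F12 = 178.45/0.102 = 1749.5 kg/s and vapour = 400.49 kg/s.
The evaporator receives (1−α)·2150 of feed at 0.917 water and removes 0.832 of that water:
0.832×0.917×(1−α)×2150 = 400.49
(1−α) = 400.49/1640.3 = 0.2442;  α = 0.7558.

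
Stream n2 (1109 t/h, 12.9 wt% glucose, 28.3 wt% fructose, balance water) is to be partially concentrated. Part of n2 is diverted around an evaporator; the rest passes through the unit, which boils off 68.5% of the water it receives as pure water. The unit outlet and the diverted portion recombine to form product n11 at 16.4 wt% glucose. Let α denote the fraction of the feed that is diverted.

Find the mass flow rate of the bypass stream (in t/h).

All 1109×0.129 = 143.06 t/h of glucose reaches n11, so n11 = 143.06/0.164 = 872.32 t/h and vapour = 236.68 t/h.
The evaporator receives (1−α)·1109 of feed at 0.588 water and removes 0.685 of that water:
0.685×0.588×(1−α)×1109 = 236.68
(1−α) = 236.68/446.68 = 0.5299;  α = 0.4701.
Bypass flow = 0.4701×1109 = 521.39 t/h.

521.4 t/h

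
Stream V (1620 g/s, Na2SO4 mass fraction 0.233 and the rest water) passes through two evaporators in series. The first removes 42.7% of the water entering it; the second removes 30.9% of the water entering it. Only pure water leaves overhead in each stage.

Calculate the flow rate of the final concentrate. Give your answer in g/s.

water in feed = 1620×0.767 = 1242.5 g/s.
After stage 1: water left = (1−0.427)×1242.5 = 711.98; stream total = 1089.4 g/s.
After stage 2: water left = (1−0.309)×711.98 = 491.98; final concentrate = 869.44 g/s.

869.4 g/s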